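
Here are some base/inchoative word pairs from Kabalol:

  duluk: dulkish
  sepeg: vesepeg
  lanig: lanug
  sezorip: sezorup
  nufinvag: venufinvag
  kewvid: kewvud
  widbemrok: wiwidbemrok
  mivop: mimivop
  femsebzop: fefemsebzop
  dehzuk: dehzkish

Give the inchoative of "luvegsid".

widbemrok and dehzuk both end in -k yet inflect differently (wiwidbemrok, dehzkish), so the final letter is not what conditions the rule; the last vowel is.
"luvegsid" has last vowel 'i'. The stems whose last vowel is 'i' (sezorip → sezorup, lanig → lanug, kewvid → kewvud) change the last vowel to 'u'.
So luvegsid → luvegsud.

luvegsud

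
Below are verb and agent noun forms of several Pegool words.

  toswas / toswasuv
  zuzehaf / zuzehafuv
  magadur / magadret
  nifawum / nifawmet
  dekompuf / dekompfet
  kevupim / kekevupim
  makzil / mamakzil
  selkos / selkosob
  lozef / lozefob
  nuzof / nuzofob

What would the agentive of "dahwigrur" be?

dahwigrret

zuzehaf and dekompuf both end in -f yet inflect differently (zuzehafuv, dekompfet), so the final letter is not what conditions the rule; the last vowel is.
"dahwigrur" has last vowel 'u'. The stems whose last vowel is 'u' (magadur → magadret, nifawum → nifawmet, dekompuf → dekompfet) delete the last vowel and add -et.
The other patterns: stems whose last vowel is 'a' add -uv; stems whose last vowel is 'i' repeat the first consonant+vowel as a prefix; stems whose last vowel is 'e' or 'o' add -ob.
So dahwigrur → dahwigrret.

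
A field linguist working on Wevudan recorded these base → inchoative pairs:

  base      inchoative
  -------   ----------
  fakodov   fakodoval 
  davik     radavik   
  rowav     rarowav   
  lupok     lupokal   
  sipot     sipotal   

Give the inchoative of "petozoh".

fakodov and rowav both end in -v yet inflect differently (fakodoval, rarowav), so the final letter is not what conditions the rule; the last vowel is.
"petozoh" has last vowel 'o'. The stems whose last vowel is 'o' (lupok → lupokal, sipot → sipotal, fakodov → fakodoval) add -al.
So petozoh → petozohal.

petozohal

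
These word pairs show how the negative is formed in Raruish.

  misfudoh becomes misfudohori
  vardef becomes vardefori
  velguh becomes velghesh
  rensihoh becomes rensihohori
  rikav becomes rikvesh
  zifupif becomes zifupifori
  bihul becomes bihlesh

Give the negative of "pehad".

pehdesh

"pehad" has last vowel 'a'. The one such stem in the data (rikav → rikvesh) deletes the last vowel and adds -esh (as do bihul, velguh), so the same rule applies.
The other pattern: stems whose last vowel is 'e', 'i' or 'o' add -ori.
So pehad → pehdesh.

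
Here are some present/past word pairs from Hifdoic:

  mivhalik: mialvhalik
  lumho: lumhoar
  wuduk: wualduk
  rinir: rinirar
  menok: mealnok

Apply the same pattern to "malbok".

menok and lumho both have last vowel 'o' yet inflect differently (mealnok, lumhoar), so the last vowel is not what conditions the rule; the final letter is.
"malbok" ends in -k. The stems ending in -k (menok → mealnok, wuduk → wualduk, mivhalik → mialvhalik) insert -al- after the first vowel.
The other pattern: stems ending in -o or -r add -ar.
So malbok → maallbok.

maallbok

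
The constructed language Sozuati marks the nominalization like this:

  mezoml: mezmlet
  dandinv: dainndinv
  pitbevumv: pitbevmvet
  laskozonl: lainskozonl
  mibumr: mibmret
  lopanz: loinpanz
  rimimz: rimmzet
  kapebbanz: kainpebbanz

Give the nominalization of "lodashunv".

"lodashunv" has second-to-last letter 'n'. The stems whose second-to-last letter is 'n' (lopanz → loinpanz, kapebbanz → kainpebbanz, laskozonl → lainskozonl) insert -in- after the first vowel.
So lodashunv → loindashunv.

loindashunv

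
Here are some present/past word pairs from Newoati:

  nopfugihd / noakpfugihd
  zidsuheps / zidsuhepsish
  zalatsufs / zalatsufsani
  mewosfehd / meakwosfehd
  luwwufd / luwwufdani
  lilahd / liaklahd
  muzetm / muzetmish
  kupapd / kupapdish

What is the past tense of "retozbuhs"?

mewosfehd and luwwufd both end in -d yet inflect differently (meakwosfehd, luwwufdani), so the final letter is not what conditions the rule; the second-to-last letter is.
"retozbuhs" has second-to-last letter 'h'. The stems whose second-to-last letter is 'h' (mewosfehd → meakwosfehd, nopfugihd → noakpfugihd, lilahd → liaklahd) insert -ak- after the first vowel.
So retozbuhs → reaktozbuhs.

reaktozbuhs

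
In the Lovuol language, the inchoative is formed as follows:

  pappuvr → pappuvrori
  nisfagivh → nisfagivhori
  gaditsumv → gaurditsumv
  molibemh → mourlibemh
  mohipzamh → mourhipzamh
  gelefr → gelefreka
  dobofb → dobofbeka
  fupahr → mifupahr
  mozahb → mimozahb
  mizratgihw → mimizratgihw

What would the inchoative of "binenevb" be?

binenevbori

nisfagivh and molibemh both end in -h yet inflect differently (nisfagivhori, mourlibemh), so the final letter is not what conditions the rule; the second-to-last letter is.
"binenevb" has second-to-last letter 'v'. The stems whose second-to-last letter is 'v' (pappuvr → pappuvrori, nisfagivh → nisfagivhori) add -ori.
The other patterns: stems whose second-to-last letter is 'm' insert -ur- after the first vowel; stems whose second-to-last letter is 'f' add -eka; stems whose second-to-last letter is 'h' add the prefix mi-.
So binenevb → binenevbori.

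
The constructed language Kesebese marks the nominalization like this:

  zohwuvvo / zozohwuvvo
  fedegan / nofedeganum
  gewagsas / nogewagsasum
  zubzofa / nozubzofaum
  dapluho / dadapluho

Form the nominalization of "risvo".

ririsvo

zohwuvvo and zubzofa both begin with z- yet inflect differently (zozohwuvvo, nozubzofaum), so the first letter is not what conditions the rule; the final letter is.
"risvo" ends in -o. The stems ending in -o (dapluho → dadapluho, zohwuvvo → zozohwuvvo) repeat the first consonant+vowel as a prefix.
The other pattern: stems ending in -a, -n or -s add no- … -um around the stem.
So risvo → ririsvo.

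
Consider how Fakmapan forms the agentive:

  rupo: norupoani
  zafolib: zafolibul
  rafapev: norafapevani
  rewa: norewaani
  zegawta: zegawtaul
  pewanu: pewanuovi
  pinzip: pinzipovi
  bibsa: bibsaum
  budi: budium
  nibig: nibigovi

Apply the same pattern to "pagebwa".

bibsa and zegawta both end in -a yet inflect differently (bibsaum, zegawtaul), so the final letter is not what conditions the rule; the first letter is.
"pagebwa" begins with p-. The stems beginning with p- (pewanu → pewanuovi, pinzip → pinzipovi) add -ovi.
The other patterns: stems beginning with b- add -um; stems beginning with z- add -ul; stems beginning with r- add no- … -ani around the stem.
So pagebwa → pagebwaovi.

pagebwaovi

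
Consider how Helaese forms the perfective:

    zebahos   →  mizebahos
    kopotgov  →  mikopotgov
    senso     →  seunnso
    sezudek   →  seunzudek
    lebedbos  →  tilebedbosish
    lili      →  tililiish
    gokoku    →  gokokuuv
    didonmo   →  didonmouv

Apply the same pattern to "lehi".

"lehi" begins with l-. The stems beginning with l- (lebedbos → tilebedbosish, lili → tililiish) add ti- … -ish around the stem.
So lehi → tilehiish.

tilehiish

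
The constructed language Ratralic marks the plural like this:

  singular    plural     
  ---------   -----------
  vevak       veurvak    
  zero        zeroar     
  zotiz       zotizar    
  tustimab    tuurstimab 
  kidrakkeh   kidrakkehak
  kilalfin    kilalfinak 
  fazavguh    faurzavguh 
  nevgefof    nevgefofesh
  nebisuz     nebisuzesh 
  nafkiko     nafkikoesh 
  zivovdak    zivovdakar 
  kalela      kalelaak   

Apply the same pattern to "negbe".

negbeesh

"negbe" begins with n-. The stems beginning with n- (nebisuz → nebisuzesh, nevgefof → nevgefofesh, nafkiko → nafkikoesh) add -esh.
The other patterns: stems beginning with k- add -ak; stems beginning with z- add -ar; stems beginning with f-, t- or v- insert -ur- after the first vowel.
So negbe → negbeesh.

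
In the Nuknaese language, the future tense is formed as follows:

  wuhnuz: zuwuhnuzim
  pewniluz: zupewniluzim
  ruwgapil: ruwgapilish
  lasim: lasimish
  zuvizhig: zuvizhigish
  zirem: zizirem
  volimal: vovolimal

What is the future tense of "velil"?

lasim and zirem both end in -m yet inflect differently (lasimish, zizirem), so the final letter is not what conditions the rule; the last vowel is.
"velil" has last vowel 'i'. The stems whose last vowel is 'i' (ruwgapil → ruwgapilish, lasim → lasimish, zuvizhig → zuvizhigish) add -ish.
So velil → velilish.

velilish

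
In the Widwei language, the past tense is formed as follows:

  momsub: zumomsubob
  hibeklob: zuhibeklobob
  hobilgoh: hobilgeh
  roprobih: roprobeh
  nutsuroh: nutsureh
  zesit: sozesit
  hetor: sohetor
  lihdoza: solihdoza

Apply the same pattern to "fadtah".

fadteh

hibeklob and hobilgoh both have last vowel 'o' yet inflect differently (zuhibeklobob, hobilgeh), so the last vowel is not what conditions the rule; the final letter is.
"fadtah" ends in -h. The stems ending in -h (hobilgoh → hobilgeh, roprobih → roprobeh, nutsuroh → nutsureh) change the last vowel to 'e'.
So fadtah → fadteh.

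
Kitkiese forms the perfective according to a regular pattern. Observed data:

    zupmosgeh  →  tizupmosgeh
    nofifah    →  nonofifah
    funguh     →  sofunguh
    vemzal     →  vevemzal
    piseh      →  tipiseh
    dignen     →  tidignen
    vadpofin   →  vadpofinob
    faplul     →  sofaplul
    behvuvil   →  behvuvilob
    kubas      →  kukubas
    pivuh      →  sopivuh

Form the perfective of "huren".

vadpofin and dignen both end in -n yet inflect differently (vadpofinob, tidignen), so the final letter is not what conditions the rule; the last vowel is.
"huren" has last vowel 'e'. The stems whose last vowel is 'e' (dignen → tidignen, piseh → tipiseh, zupmosgeh → tizupmosgeh) add the prefix ti-.
So huren → tihuren.

tihuren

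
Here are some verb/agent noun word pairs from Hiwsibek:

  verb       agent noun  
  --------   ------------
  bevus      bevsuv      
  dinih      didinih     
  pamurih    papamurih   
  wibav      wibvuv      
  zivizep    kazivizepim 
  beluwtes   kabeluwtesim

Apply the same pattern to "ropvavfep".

karopvavfepim

"ropvavfep" has last vowel 'e'. The stems whose last vowel is 'e' (zivizep → kazivizepim, beluwtes → kabeluwtesim) add ka- … -im around the stem.
So ropvavfep → karopvavfepim.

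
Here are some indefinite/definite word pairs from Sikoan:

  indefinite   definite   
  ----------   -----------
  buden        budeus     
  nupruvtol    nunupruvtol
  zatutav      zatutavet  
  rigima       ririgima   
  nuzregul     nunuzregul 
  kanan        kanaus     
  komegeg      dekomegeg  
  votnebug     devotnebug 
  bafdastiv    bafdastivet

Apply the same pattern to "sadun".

"sadun" ends in -n. The stems ending in -n (kanan → kanaus, buden → budeus) drop the final letter and add -us.
So sadun → saduus.

saduus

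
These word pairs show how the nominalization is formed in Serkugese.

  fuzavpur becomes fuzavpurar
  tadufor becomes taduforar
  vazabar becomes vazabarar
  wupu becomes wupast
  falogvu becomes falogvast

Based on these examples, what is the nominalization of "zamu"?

fuzavpur and wupu both have last vowel 'u' yet inflect differently (fuzavpurar, wupast), so the last vowel is not what conditions the rule; whether the stem ends in a vowel or a consonant is.
"zamu" ends in a vowel. The stems ending in a vowel (wupu → wupast, falogvu → falogvast) drop the final letter and add -ast.
The other pattern: stems ending in a consonant add -ar.
So zamu → zamast.

zamast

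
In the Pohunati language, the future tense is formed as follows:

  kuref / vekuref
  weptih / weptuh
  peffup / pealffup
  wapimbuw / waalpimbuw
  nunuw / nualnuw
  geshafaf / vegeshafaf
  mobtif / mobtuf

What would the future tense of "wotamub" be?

geshafaf and mobtif both end in -f yet inflect differently (vegeshafaf, mobtuf), so the final letter is not what conditions the rule; the last vowel is.
"wotamub" has last vowel 'u'. The stems whose last vowel is 'u' (wapimbuw → waalpimbuw, nunuw → nualnuw, peffup → pealffup) insert -al- after the first vowel.
The other patterns: stems whose last vowel is 'a' or 'e' add the prefix ve-; stems whose last vowel is 'i' change the last vowel to 'u'.
So wotamub → woaltamub.

woaltamub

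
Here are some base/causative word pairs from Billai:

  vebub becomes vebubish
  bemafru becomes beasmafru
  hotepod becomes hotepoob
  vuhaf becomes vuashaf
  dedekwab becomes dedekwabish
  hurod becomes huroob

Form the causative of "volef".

vebub and bemafru both have last vowel 'u' yet inflect differently (vebubish, beasmafru), so the last vowel is not what conditions the rule; the final letter is.
"volef" ends in -f. The one such stem in the data (vuhaf → vuashaf) inserts -as- after the first vowel (as does bemafru), so the same rule applies.
So volef → voaslef.

voaslef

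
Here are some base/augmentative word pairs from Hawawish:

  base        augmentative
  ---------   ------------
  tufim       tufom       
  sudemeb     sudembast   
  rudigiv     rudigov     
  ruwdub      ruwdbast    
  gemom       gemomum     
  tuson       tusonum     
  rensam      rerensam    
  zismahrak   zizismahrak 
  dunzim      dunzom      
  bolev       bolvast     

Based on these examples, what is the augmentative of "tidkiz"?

rensam and tufim both end in -m yet inflect differently (rerensam, tufom), so the final letter is not what conditions the rule; the last vowel is.
"tidkiz" has last vowel 'i'. The stems whose last vowel is 'i' (tufim → tufom, dunzim → dunzom, rudigiv → rudigov) change the last vowel to 'o'.
The other patterns: stems whose last vowel is 'a' repeat the first consonant+vowel as a prefix; stems whose last vowel is 'o' add -um; stems whose last vowel is 'e' or 'u' delete the last vowel and add -ast.
So tidkiz → tidkoz.

tidkoz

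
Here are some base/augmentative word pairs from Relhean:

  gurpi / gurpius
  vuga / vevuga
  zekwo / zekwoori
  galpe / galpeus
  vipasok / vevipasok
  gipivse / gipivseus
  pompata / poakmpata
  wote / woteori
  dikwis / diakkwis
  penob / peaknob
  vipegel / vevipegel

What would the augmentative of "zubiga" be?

vuga and pompata both end in -a yet inflect differently (vevuga, poakmpata), so the final letter is not what conditions the rule; the first letter is.
"zubiga" begins with z-. The one such stem in the data (zekwo → zekwoori) adds -ori, so the same rule applies.
So zubiga → zubigaori.

zubigaori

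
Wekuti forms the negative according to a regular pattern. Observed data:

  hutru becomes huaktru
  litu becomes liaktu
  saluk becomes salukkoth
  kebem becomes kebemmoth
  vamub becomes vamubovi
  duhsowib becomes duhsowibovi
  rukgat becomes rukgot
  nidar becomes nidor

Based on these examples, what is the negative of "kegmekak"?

hutru and saluk both have last vowel 'u' yet inflect differently (huaktru, salukkoth), so the last vowel is not what conditions the rule; the final letter is.
"kegmekak" ends in -k. The one such stem in the data (saluk → salukkoth) doubles the final consonant and adds -oth (as does kebem), so the same rule applies.
The other patterns: stems ending in -u insert -ak- after the first vowel; stems ending in -b add -ovi; stems ending in -r or -t change the last vowel to 'o'.
So kegmekak → kegmekakkoth.

kegmekakkoth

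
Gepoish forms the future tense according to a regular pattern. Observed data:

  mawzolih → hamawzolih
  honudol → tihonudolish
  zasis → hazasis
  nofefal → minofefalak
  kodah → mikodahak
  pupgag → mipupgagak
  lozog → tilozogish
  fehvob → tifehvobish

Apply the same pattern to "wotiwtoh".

tiwotiwtohish

kodah and mawzolih both end in -h yet inflect differently (mikodahak, hamawzolih), so the final letter is not what conditions the rule; the last vowel is.
"wotiwtoh" has last vowel 'o'. The stems whose last vowel is 'o' (honudol → tihonudolish, fehvob → tifehvobish, lozog → tilozogish) add ti- … -ish around the stem.
The other patterns: stems whose last vowel is 'a' add mi- … -ak around the stem; stems whose last vowel is 'i' add the prefix ha-.
So wotiwtoh → tiwotiwtohish.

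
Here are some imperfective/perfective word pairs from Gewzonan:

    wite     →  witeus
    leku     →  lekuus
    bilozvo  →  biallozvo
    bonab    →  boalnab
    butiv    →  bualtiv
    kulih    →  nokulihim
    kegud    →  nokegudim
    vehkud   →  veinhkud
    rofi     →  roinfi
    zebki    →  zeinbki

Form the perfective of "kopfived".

"kopfived" begins with k-. The stems beginning with k- (kulih → nokulihim, kegud → nokegudim) add no- … -im around the stem.
So kopfived → nokopfivedim.

nokopfivedim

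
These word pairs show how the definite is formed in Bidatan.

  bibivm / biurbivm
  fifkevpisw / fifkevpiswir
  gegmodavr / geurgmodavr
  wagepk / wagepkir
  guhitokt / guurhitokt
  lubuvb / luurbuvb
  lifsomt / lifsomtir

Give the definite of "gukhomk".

guhitokt and lifsomt both end in -t yet inflect differently (guurhitokt, lifsomtir), so the final letter is not what conditions the rule; the second-to-last letter is.
"gukhomk" has second-to-last letter 'm'. The one such stem in the data (lifsomt → lifsomtir) adds -ir, so the same rule applies.
So gukhomk → gukhomkir.

gukhomkir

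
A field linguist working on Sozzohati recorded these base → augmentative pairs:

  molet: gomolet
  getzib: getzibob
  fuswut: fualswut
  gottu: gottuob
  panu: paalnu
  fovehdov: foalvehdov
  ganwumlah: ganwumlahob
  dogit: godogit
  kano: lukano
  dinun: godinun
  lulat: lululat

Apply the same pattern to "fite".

lulat and fuswut both end in -t yet inflect differently (lululat, fualswut), so the final letter is not what conditions the rule; the first letter is.
"fite" begins with f-. The stems beginning with f- (fovehdov → foalvehdov, fuswut → fualswut) insert -al- after the first vowel.
So fite → fialte.

fialte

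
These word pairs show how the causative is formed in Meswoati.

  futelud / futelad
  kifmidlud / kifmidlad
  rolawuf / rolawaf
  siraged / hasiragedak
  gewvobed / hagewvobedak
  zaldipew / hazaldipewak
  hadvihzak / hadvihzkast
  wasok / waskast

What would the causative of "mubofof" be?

muboffast

"mubofof" has last vowel 'o'. The one such stem in the data (wasok → waskast) deletes the last vowel and adds -ast (as does hadvihzak), so the same rule applies.
The other patterns: stems whose last vowel is 'u' change the last vowel to 'a'; stems whose last vowel is 'e' add ha- … -ak around the stem.
So mubofof → muboffast.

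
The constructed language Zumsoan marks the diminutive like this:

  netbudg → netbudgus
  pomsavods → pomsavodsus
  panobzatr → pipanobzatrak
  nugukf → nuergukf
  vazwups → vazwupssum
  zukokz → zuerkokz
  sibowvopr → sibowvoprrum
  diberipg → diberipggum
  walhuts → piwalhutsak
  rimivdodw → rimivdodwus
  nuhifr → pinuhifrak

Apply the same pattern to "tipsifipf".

tipsifipffum

"tipsifipf" has second-to-last letter 'p'. The stems whose second-to-last letter is 'p' (sibowvopr → sibowvoprrum, vazwups → vazwupssum, diberipg → diberipggum) double the final consonant and add -um.
The other patterns: stems whose second-to-last letter is 'd' add -us; stems whose second-to-last letter is 'k' insert -er- after the first vowel; stems whose second-to-last letter is 'f' or 't' add pi- … -ak around the stem.
So tipsifipf → tipsifipffum.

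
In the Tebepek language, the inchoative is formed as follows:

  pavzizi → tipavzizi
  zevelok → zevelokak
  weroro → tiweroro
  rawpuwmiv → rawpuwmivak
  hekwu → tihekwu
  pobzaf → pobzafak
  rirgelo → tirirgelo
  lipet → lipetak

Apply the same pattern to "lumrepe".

tilumrepe

weroro and zevelok both have last vowel 'o' yet inflect differently (tiweroro, zevelokak), so the last vowel is not what conditions the rule; whether the stem ends in a vowel or a consonant is.
"lumrepe" ends in a vowel. The stems ending in a vowel (weroro → tiweroro, hekwu → tihekwu, pavzizi → tipavzizi) add the prefix ti-.
The other pattern: stems ending in a consonant add -ak.
So lumrepe → tilumrepe.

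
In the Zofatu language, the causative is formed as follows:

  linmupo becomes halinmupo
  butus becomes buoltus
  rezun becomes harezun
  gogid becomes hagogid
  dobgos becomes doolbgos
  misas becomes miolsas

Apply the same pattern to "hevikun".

hahevikun

butus and rezun both have last vowel 'u' yet inflect differently (buoltus, harezun), so the last vowel is not what conditions the rule; the final letter is.
"hevikun" ends in -n. The one such stem in the data (rezun → harezun) adds the prefix ha-, so the same rule applies.
The other pattern: stems ending in -s insert -ol- after the first vowel.
So hevikun → hahevikun.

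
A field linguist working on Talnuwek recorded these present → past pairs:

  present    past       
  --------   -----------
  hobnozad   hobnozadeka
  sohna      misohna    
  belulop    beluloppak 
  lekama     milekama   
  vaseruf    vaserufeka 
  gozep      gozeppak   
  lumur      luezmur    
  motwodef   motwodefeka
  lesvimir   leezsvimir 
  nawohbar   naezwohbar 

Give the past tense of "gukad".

nawohbar and sohna both have last vowel 'a' yet inflect differently (naezwohbar, misohna), so the last vowel is not what conditions the rule; the final letter is.
"gukad" ends in -d. The one such stem in the data (hobnozad → hobnozadeka) adds -eka, so the same rule applies.
So gukad → gukadeka.

gukadeka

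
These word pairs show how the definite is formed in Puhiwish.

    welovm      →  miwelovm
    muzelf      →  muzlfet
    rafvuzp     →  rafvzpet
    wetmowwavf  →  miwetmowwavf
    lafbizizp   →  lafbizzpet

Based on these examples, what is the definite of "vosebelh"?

voseblhet

wetmowwavf and muzelf both end in -f yet inflect differently (miwetmowwavf, muzlfet), so the final letter is not what conditions the rule; the second-to-last letter is.
"vosebelh" has second-to-last letter 'l'. The one such stem in the data (muzelf → muzlfet) deletes the last vowel and adds -et (as do lafbizizp, rafvuzp), so the same rule applies.
The other pattern: stems whose second-to-last letter is 'v' add the prefix mi-.
So vosebelh → voseblhet.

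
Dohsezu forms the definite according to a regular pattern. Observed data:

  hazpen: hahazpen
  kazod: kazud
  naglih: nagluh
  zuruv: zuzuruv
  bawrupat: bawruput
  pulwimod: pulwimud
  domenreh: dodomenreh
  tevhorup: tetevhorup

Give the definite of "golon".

domenreh and naglih both end in -h yet inflect differently (dodomenreh, nagluh), so the final letter is not what conditions the rule; the last vowel is.
"golon" has last vowel 'o'. The stems whose last vowel is 'o' (pulwimod → pulwimud, kazod → kazud) change the last vowel to 'u'.
So golon → golun.

golun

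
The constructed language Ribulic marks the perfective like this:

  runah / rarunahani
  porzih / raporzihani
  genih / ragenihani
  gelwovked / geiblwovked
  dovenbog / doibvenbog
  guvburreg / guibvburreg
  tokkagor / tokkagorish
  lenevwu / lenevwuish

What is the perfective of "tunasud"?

tuibnasud

"tunasud" ends in -d. The one such stem in the data (gelwovked → geiblwovked) inserts -ib- after the first vowel (as do dovenbog, guvburreg), so the same rule applies.
The other patterns: stems ending in -h add ra- … -ani around the stem; stems ending in -r or -u add -ish.
So tunasud → tuibnasud.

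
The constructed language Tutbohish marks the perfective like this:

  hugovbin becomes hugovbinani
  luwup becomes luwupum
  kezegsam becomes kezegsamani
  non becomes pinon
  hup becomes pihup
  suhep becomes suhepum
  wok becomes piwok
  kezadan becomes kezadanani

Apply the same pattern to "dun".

pidun

"dun" has 1 vowel. The stems with 1 vowel (wok → piwok, non → pinon, hup → pihup) add the prefix pi-.
The other patterns: stems with 2 vowels add -um; stems with 3 vowels add -ani.
So dun → pidun.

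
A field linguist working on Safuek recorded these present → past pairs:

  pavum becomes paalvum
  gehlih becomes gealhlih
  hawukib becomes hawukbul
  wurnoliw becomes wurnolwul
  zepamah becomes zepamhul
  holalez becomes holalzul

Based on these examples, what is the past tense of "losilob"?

losilbul

"losilob" has 3 vowels. The stems with 3 vowels (zepamah → zepamhul, wurnoliw → wurnolwul, holalez → holalzul) delete the last vowel and add -ul.
The other pattern: stems with 2 vowels insert -al- after the first vowel.
So losilob → losilbul.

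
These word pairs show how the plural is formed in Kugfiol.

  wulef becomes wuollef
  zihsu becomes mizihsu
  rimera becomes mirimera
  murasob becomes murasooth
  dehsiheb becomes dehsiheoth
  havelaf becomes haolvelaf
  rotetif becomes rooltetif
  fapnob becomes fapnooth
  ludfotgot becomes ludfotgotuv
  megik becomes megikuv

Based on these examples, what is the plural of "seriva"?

miseriva

"seriva" ends in -a. The one such stem in the data (rimera → mirimera) adds the prefix mi-, so the same rule applies.
So seriva → miseriva.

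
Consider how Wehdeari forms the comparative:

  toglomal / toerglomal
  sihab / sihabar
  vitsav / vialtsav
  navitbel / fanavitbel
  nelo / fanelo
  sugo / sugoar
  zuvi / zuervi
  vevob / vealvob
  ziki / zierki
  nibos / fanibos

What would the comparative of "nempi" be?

toglomal and navitbel both end in -l yet inflect differently (toerglomal, fanavitbel), so the final letter is not what conditions the rule; the first letter is.
"nempi" begins with n-. The stems beginning with n- (navitbel → fanavitbel, nibos → fanibos, nelo → fanelo) add the prefix fa-.
So nempi → fanempi.

fanempi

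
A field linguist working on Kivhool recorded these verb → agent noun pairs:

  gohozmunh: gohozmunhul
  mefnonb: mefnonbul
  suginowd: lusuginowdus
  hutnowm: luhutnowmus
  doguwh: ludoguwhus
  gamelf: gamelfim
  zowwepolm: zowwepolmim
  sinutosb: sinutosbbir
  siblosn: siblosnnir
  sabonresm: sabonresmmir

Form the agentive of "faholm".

faholmim

"faholm" has second-to-last letter 'l'. The stems whose second-to-last letter is 'l' (gamelf → gamelfim, zowwepolm → zowwepolmim) add -im.
The other patterns: stems whose second-to-last letter is 'n' add -ul; stems whose second-to-last letter is 'w' add lu- … -us around the stem; stems whose second-to-last letter is 's' double the final consonant and add -ir.
So faholm → faholmim.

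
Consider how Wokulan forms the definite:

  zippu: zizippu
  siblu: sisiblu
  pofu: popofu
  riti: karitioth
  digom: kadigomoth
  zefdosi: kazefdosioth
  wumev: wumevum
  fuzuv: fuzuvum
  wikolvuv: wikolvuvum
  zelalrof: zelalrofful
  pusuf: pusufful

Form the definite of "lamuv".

lamuvum

zippu and fuzuv both have last vowel 'u' yet inflect differently (zizippu, fuzuvum), so the last vowel is not what conditions the rule; the final letter is.
"lamuv" ends in -v. The stems ending in -v (wumev → wumevum, fuzuv → fuzuvum, wikolvuv → wikolvuvum) add -um.
The other patterns: stems ending in -u repeat the first consonant+vowel as a prefix; stems ending in -i or -m add ka- … -oth around the stem; stems ending in -f double the final consonant and add -ul.
So lamuv → lamuvum.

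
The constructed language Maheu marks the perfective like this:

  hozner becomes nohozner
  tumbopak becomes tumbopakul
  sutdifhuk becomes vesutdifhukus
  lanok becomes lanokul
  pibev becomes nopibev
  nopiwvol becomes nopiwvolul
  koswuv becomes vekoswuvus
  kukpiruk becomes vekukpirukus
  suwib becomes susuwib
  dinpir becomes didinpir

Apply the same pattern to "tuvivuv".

vetuvivuvus

lanok and sutdifhuk both end in -k yet inflect differently (lanokul, vesutdifhukus), so the final letter is not what conditions the rule; the last vowel is.
"tuvivuv" has last vowel 'u'. The stems whose last vowel is 'u' (sutdifhuk → vesutdifhukus, koswuv → vekoswuvus, kukpiruk → vekukpirukus) add ve- … -us around the stem.
So tuvivuv → vetuvivuvus.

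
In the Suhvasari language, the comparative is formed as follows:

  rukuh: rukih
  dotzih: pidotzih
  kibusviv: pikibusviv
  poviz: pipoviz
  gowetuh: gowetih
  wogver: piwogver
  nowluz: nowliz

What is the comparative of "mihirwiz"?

pimihirwiz

"mihirwiz" has last vowel 'i'. The stems whose last vowel is 'i' (poviz → pipoviz, dotzih → pidotzih, kibusviv → pikibusviv) add the prefix pi-.
So mihirwiz → pimihirwiz.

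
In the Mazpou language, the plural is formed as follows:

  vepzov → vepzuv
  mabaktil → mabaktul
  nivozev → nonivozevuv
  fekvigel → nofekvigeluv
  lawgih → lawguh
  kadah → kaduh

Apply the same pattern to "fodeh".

nofodehuv

"fodeh" has last vowel 'e'. The stems whose last vowel is 'e' (fekvigel → nofekvigeluv, nivozev → nonivozevuv) add no- … -uv around the stem.
So fodeh → nofodehuv.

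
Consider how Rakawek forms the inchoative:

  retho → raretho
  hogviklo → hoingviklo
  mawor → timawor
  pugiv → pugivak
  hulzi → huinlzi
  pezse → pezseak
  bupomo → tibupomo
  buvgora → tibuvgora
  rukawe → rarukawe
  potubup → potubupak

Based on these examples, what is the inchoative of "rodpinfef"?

rarodpinfef

"rodpinfef" begins with r-. The stems beginning with r- (retho → raretho, rukawe → rarukawe) add the prefix ra-.
So rodpinfef → rarodpinfef.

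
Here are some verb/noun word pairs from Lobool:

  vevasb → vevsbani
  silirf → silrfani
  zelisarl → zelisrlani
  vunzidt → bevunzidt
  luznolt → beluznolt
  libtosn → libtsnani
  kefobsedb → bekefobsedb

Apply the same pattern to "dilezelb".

kefobsedb and vevasb both end in -b yet inflect differently (bekefobsedb, vevsbani), so the final letter is not what conditions the rule; the second-to-last letter is.
"dilezelb" has second-to-last letter 'l'. The one such stem in the data (luznolt → beluznolt) adds the prefix be-, so the same rule applies.
So dilezelb → bedilezelb.

bedilezelb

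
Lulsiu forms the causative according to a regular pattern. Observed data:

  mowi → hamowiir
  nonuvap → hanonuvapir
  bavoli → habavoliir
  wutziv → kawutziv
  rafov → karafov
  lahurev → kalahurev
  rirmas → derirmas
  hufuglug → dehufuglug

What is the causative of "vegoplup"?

"vegoplup" ends in -p. The one such stem in the data (nonuvap → hanonuvapir) adds ha- … -ir around the stem, so the same rule applies.
The other patterns: stems ending in -v add the prefix ka-; stems ending in -g or -s add the prefix de-.
So vegoplup → havegoplupir.

havegoplupir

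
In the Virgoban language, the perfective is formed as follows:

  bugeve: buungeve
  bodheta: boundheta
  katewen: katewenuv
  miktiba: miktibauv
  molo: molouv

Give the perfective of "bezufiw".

bodheta and miktiba both end in -a yet inflect differently (boundheta, miktibauv), so the final letter is not what conditions the rule; the first letter is.
"bezufiw" begins with b-. The stems beginning with b- (bugeve → buungeve, bodheta → boundheta) insert -un- after the first vowel.
The other pattern: stems beginning with k- or m- add -uv.
So bezufiw → beunzufiw.

beunzufiw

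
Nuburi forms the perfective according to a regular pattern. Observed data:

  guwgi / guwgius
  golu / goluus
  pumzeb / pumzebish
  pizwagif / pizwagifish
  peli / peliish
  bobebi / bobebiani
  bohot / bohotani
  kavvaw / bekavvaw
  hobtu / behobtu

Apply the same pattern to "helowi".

"helowi" begins with h-. The one such stem in the data (hobtu → behobtu) adds the prefix be-, so the same rule applies.
So helowi → behelowi.

behelowi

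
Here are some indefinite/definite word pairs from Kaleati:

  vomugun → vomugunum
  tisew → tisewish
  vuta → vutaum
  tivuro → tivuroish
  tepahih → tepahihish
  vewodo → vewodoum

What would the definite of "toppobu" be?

vewodo and tivuro both end in -o yet inflect differently (vewodoum, tivuroish), so the final letter is not what conditions the rule; the first letter is.
"toppobu" begins with t-. The stems beginning with t- (tisew → tisewish, tivuro → tivuroish, tepahih → tepahihish) add -ish.
So toppobu → toppobuish.

toppobuish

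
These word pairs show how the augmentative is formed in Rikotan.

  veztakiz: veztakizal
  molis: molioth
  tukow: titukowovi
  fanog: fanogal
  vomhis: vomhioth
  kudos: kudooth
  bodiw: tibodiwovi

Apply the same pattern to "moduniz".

modunizal

kudos and tukow both have last vowel 'o' yet inflect differently (kudooth, titukowovi), so the last vowel is not what conditions the rule; the final letter is.
"moduniz" ends in -z. The one such stem in the data (veztakiz → veztakizal) adds -al, so the same rule applies.
So moduniz → modunizal.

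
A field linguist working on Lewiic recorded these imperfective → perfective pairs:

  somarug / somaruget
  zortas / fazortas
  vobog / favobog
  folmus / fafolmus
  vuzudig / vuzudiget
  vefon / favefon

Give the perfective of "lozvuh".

falozvuh

vobog and somarug both end in -g yet inflect differently (favobog, somaruget), so the final letter is not what conditions the rule; the number of vowels is.
"lozvuh" has 2 vowels. The stems with 2 vowels (vefon → favefon, zortas → fazortas, vobog → favobog) add the prefix fa-.
So lozvuh → falozvuh.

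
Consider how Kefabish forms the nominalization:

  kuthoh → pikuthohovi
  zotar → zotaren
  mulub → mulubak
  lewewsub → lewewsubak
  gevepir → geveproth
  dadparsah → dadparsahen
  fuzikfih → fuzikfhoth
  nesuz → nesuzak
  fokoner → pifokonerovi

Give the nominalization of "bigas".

bigasen

gevepir and zotar both end in -r yet inflect differently (geveproth, zotaren), so the final letter is not what conditions the rule; the last vowel is.
"bigas" has last vowel 'a'. The stems whose last vowel is 'a' (zotar → zotaren, dadparsah → dadparsahen) add -en.
So bigas → bigasen.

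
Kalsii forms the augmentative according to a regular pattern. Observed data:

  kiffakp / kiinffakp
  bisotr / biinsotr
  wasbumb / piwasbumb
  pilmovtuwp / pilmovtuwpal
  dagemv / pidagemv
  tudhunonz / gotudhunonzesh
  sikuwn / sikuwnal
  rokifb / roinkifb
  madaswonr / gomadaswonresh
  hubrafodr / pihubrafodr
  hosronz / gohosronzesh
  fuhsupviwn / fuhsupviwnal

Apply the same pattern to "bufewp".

bufewpal

madaswonr and hubrafodr both end in -r yet inflect differently (gomadaswonresh, pihubrafodr), so the final letter is not what conditions the rule; the second-to-last letter is.
"bufewp" has second-to-last letter 'w'. The stems whose second-to-last letter is 'w' (sikuwn → sikuwnal, pilmovtuwp → pilmovtuwpal, fuhsupviwn → fuhsupviwnal) add -al.
The other patterns: stems whose second-to-last letter is 'n' add go- … -esh around the stem; stems whose second-to-last letter is 'd' or 'm' add the prefix pi-; stems whose second-to-last letter is 'f', 'k' or 't' insert -in- after the first vowel.
So bufewp → bufewpal.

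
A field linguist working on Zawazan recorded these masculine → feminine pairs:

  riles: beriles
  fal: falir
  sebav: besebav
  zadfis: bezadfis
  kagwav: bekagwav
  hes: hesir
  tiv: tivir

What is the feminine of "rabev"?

berabev

hes and zadfis both end in -s yet inflect differently (hesir, bezadfis), so the final letter is not what conditions the rule; the number of vowels is.
"rabev" has 2 vowels. The stems with 2 vowels (zadfis → bezadfis, kagwav → bekagwav, sebav → besebav) add the prefix be-.
So rabev → berabev.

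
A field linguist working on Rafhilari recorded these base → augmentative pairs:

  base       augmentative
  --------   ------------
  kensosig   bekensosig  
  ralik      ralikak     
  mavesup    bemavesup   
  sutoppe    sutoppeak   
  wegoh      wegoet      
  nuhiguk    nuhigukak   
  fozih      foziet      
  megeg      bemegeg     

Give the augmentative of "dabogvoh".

kensosig and fozih both have last vowel 'i' yet inflect differently (bekensosig, foziet), so the last vowel is not what conditions the rule; the final letter is.
"dabogvoh" ends in -h. The stems ending in -h (fozih → foziet, wegoh → wegoet) drop the final letter and add -et.
The other patterns: stems ending in -g or -p add the prefix be-; stems ending in -e or -k add -ak.
So dabogvoh → dabogvoet.

dabogvoet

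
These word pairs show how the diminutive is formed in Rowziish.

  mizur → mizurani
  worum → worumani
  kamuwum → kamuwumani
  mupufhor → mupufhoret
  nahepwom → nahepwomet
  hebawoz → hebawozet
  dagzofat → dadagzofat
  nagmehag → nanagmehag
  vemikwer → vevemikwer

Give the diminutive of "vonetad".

vovonetad

"vonetad" has last vowel 'a'. The stems whose last vowel is 'a' (dagzofat → dadagzofat, nagmehag → nanagmehag) repeat the first consonant+vowel as a prefix.
The other patterns: stems whose last vowel is 'u' add -ani; stems whose last vowel is 'o' add -et.
So vonetad → vovonetad.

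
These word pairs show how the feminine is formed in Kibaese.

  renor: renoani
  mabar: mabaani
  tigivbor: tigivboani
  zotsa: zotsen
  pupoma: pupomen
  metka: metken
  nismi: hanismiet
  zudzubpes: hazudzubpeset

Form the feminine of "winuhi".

mabar and zotsa both have last vowel 'a' yet inflect differently (mabaani, zotsen), so the last vowel is not what conditions the rule; the final letter is.
"winuhi" ends in -i. The one such stem in the data (nismi → hanismiet) adds ha- … -et around the stem, so the same rule applies.
The other patterns: stems ending in -r drop the final letter and add -ani; stems ending in -a drop the final letter and add -en.
So winuhi → hawinuhiet.

hawinuhiet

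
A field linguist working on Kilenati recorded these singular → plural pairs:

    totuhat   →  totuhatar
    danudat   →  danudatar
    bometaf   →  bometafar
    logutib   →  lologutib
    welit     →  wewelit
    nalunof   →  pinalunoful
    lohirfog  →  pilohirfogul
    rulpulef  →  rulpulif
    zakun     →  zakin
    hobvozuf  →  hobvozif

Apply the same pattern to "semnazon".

pisemnazonul

totuhat and welit both end in -t yet inflect differently (totuhatar, wewelit), so the final letter is not what conditions the rule; the last vowel is.
"semnazon" has last vowel 'o'. The stems whose last vowel is 'o' (nalunof → pinalunoful, lohirfog → pilohirfogul) add pi- … -ul around the stem.
So semnazon → pisemnazonul.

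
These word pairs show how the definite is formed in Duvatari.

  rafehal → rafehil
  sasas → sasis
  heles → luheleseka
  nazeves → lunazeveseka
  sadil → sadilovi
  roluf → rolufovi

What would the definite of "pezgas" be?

pezgis

"pezgas" has last vowel 'a'. The stems whose last vowel is 'a' (rafehal → rafehil, sasas → sasis) change the last vowel to 'i'.
So pezgas → pezgis.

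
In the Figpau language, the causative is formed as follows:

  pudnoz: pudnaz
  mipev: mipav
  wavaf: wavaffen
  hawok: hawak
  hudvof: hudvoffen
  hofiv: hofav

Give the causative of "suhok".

hudvof and pudnoz both have last vowel 'o' yet inflect differently (hudvoffen, pudnaz), so the last vowel is not what conditions the rule; the final letter is.
"suhok" ends in -k. The one such stem in the data (hawok → hawak) changes the last vowel to 'a' (as do pudnoz, mipev), so the same rule applies.
The other pattern: stems ending in -f double the final consonant and add -en.
So suhok → suhak.

suhak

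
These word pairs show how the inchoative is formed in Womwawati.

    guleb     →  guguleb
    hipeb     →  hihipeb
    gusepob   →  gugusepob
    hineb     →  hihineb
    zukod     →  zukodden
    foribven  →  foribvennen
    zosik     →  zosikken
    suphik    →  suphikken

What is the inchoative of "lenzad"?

lenzadden

"lenzad" ends in -d. The one such stem in the data (zukod → zukodden) doubles the final consonant and adds -en (as do foribven, zosik), so the same rule applies.
The other pattern: stems ending in -b repeat the first consonant+vowel as a prefix.
So lenzad → lenzadden.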